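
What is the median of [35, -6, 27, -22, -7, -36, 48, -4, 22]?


First, sort the list: [-36, -22, -7, -6, -4, 22, 27, 35, 48]
The list has 9 elements (odd count).
The middle index is 4 (0-based), and the element there is -4.
Final answer: -4


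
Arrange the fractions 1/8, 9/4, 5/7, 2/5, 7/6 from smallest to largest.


Convert to decimal for comparison:
  1/8 = 0.125
  9/4 = 2.25
  5/7 = 0.7143
  2/5 = 0.4
  7/6 = 1.1667
Decimals in increasing order: 0.125 < 0.4 < 0.7143 < 1.1667 < 2.25
Writing each back as its fraction gives the sorted order.
Final answer: 1/8, 2/5, 5/7, 7/6, 9/4


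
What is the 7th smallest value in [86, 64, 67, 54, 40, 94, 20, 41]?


Sort ascending: [20, 40, 41, 54, 64, 67, 86, 94]
The 7th element (1-indexed) is at index 6.
Value = 86
Final answer: 86


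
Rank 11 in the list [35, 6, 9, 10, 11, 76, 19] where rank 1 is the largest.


Sort descending: [76, 35, 19, 11, 10, 9, 6]
Find 11 in the sorted list.
11 is at position 4.
Final answer: 4


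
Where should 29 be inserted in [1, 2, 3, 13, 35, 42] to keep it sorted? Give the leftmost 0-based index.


List is sorted: [1, 2, 3, 13, 35, 42]
We need the leftmost position where 29 can be inserted, i.e. the first index whose element is >= 29 (or the end of the list if none is).
Binary search with low=0, high=6 (0-based indices):
  low=0, high=6, mid=3: a[3]=13 < 29, so low = 4
  low=4, high=6, mid=5: a[5]=42 >= 29, so high = 5
  low=4, high=5, mid=4: a[4]=35 >= 29, so high = 4
Now low = high = 4, so the insertion index is 4.
Final answer: 4


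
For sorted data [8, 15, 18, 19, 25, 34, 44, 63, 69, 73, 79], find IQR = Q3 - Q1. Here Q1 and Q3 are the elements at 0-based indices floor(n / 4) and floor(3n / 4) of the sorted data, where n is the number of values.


The data has n = 11 elements.
Q1 index = floor(11 / 4) = floor(2.75) = 2; Q3 index = floor(3 * 11 / 4) = floor(8.25) = 8
Q1 = element at index 2 = 18
Q3 = element at index 8 = 69
IQR = 69 - 18 = 51
Final answer: 51


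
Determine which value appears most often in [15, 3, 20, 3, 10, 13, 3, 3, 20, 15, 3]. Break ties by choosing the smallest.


Count the frequency of each value:
  3 appears 5 time(s)
  10 appears 1 time(s)
  13 appears 1 time(s)
  15 appears 2 time(s)
  20 appears 2 time(s)
Maximum frequency is 5.
Only 3 reaches that frequency, so it is the mode.
Final answer: 3


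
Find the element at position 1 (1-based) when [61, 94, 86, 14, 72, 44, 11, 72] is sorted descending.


Sort descending: [94, 86, 72, 72, 61, 44, 14, 11]
The 1st element (1-indexed) is at index 0.
Value = 94
Final answer: 94


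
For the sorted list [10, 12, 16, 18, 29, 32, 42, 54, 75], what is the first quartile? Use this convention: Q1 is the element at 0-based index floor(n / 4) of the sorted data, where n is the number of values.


The list has n = 9 elements.
Q1 index = floor(9 / 4) = floor(2.25) = 2
Counting from index 0 in the sorted data, the element at index 2 is 16.
Final answer: 16


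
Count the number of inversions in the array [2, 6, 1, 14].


For each element, count the later elements that are smaller than it:
  2 (index 0): smaller elements after it = [1] -> 1
  6 (index 1): smaller elements after it = [1] -> 1
  1 (index 2): smaller elements after it = [] -> 0
Total inversions = 1 + 1 + 0 = 2
Final answer: 2


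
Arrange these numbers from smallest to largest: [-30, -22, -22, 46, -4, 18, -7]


Original list: [-30, -22, -22, 46, -4, 18, -7]
Repeatedly take the smallest remaining element:
  Remaining [-30, -22, -22, 46, -4, 18, -7] -> smallest is -30
  Remaining [-22, -22, 46, -4, 18, -7] -> smallest is -22
  Remaining [-22, 46, -4, 18, -7] -> smallest is -22
  Remaining [46, -4, 18, -7] -> smallest is -7
  Remaining [46, -4, 18] -> smallest is -4
  Remaining [46, 18] -> smallest is 18
  Remaining [46] -> smallest is 46
Collecting the picks in order gives the sorted list.
Final answer: [-30, -22, -22, -7, -4, 18, 46]


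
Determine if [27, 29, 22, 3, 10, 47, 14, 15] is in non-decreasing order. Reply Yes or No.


Check consecutive pairs:
  27 <= 29? True
  29 <= 22? False
  22 <= 3? False
  3 <= 10? True
  10 <= 47? True
  47 <= 14? False
  14 <= 15? True
3 consecutive pair(s) are out of order, so the list is not sorted.
Final answer: No


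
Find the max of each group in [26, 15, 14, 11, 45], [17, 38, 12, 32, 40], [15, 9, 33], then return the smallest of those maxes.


Find max of each group:
  Group 1: [26, 15, 14, 11, 45] -> max = 45
  Group 2: [17, 38, 12, 32, 40] -> max = 40
  Group 3: [15, 9, 33] -> max = 33
Maxes: [45, 40, 33]
Minimum of maxes = 33
Final answer: 33


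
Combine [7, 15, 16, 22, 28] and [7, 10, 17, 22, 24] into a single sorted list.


List A: [7, 15, 16, 22, 28]
List B: [7, 10, 17, 22, 24]
Repeatedly compare the front elements and take the smaller:
  7 vs 7 -> take 7
  15 vs 7 -> take 7
  15 vs 10 -> take 10
  15 vs 17 -> take 15
  16 vs 17 -> take 16
  22 vs 17 -> take 17
  22 vs 22 -> take 22
  28 vs 22 -> take 22
  28 vs 24 -> take 24
  B is exhausted; append the rest of A: [28]
Final answer: [7, 7, 10, 15, 16, 17, 22, 22, 24, 28]


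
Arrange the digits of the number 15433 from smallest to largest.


The number 15433 has digits: 1, 5, 4, 3, 3
Sorted: 1, 3, 3, 4, 5
Joining the sorted digits gives the result.
Final answer: 13345


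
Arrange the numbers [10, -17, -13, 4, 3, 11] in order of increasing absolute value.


Compute absolute values:
  |10| = 10
  |-17| = 17
  |-13| = 13
  |4| = 4
  |3| = 3
  |11| = 11
Absolute values in increasing order: 3 < 4 < 10 < 11 < 13 < 17
Listing the original numbers in that order gives the answer.
Final answer: [3, 4, 10, 11, -13, -17]


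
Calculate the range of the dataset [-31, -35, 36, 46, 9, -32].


Maximum value: 46
Minimum value: -35
Range = 46 - (-35) = 81
Final answer: 81


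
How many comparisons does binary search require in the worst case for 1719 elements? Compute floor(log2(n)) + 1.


Binary search halves the search space each step.
Maximum comparisons = floor(log2(1719)) + 1
log2(1719) = 10.7474
floor(log2(1719)) = 10, so 10 + 1 = 11
Final answer: 11


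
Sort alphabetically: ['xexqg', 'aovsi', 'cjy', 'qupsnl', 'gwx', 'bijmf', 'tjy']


Compare strings character by character (the first differing letter decides):
  'aovsi' < 'bijmf' since 'a' < 'b' at position 1
  'bijmf' < 'cjy' since 'b' < 'c' at position 1
  'cjy' < 'gwx' since 'c' < 'g' at position 1
  'gwx' < 'qupsnl' since 'g' < 'q' at position 1
  'qupsnl' < 'tjy' since 'q' < 't' at position 1
  'tjy' < 'xexqg' since 't' < 'x' at position 1
Chaining these comparisons gives the alphabetical order.
Final answer: ['aovsi', 'bijmf', 'cjy', 'gwx', 'qupsnl', 'tjy', 'xexqg']


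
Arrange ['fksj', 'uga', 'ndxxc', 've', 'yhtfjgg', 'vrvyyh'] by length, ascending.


Compute lengths:
  'fksj' has length 4
  'uga' has length 3
  'ndxxc' has length 5
  've' has length 2
  'yhtfjgg' has length 7
  'vrvyyh' has length 6
Lengths in increasing order: 2 < 3 < 4 < 5 < 6 < 7
Listing the words in that order gives the answer.
Final answer: ['ve', 'uga', 'fksj', 'ndxxc', 'vrvyyh', 'yhtfjgg']


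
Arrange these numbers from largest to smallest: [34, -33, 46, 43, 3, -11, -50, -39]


Original list: [34, -33, 46, 43, 3, -11, -50, -39]
Repeatedly take the largest remaining element:
  Remaining [34, -33, 46, 43, 3, -11, -50, -39] -> largest is 46
  Remaining [34, -33, 43, 3, -11, -50, -39] -> largest is 43
  Remaining [34, -33, 3, -11, -50, -39] -> largest is 34
  Remaining [-33, 3, -11, -50, -39] -> largest is 3
  Remaining [-33, -11, -50, -39] -> largest is -11
  Remaining [-33, -50, -39] -> largest is -33
  Remaining [-50, -39] -> largest is -39
  Remaining [-50] -> largest is -50
Collecting the picks in order gives the descending list.
Final answer: [46, 43, 34, 3, -11, -33, -39, -50]


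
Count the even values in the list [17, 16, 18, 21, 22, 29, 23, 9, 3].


Check each element:
  17 is odd
  16 is even
  18 is even
  21 is odd
  22 is even
  29 is odd
  23 is odd
  9 is odd
  3 is odd
Evens: [16, 18, 22]
Count of evens = 3
Final answer: 3


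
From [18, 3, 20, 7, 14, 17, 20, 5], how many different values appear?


List all unique values:
Distinct values: [3, 5, 7, 14, 17, 18, 20]
Count = 7
Final answer: 7


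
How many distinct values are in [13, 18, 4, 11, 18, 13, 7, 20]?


List all unique values:
Distinct values: [4, 7, 11, 13, 18, 20]
Count = 6
Final answer: 6


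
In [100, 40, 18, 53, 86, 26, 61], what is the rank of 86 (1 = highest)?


Sort descending: [100, 86, 61, 53, 40, 26, 18]
Find 86 in the sorted list.
86 is at position 2.
Final answer: 2


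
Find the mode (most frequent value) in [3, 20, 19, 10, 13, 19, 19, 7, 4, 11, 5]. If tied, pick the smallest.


Count the frequency of each value:
  3 appears 1 time(s)
  4 appears 1 time(s)
  5 appears 1 time(s)
  7 appears 1 time(s)
  10 appears 1 time(s)
  11 appears 1 time(s)
  13 appears 1 time(s)
  19 appears 3 time(s)
  20 appears 1 time(s)
Maximum frequency is 3.
Only 19 reaches that frequency, so it is the mode.
Final answer: 19


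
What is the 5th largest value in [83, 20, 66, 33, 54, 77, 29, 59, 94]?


Sort descending: [94, 83, 77, 66, 59, 54, 33, 29, 20]
The 5th element (1-indexed) is at index 4.
Value = 59
Final answer: 59


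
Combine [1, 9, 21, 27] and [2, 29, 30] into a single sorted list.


List A: [1, 9, 21, 27]
List B: [2, 29, 30]
Repeatedly compare the front elements and take the smaller:
  1 vs 2 -> take 1
  9 vs 2 -> take 2
  9 vs 29 -> take 9
  21 vs 29 -> take 21
  27 vs 29 -> take 27
  A is exhausted; append the rest of B: [29, 30]
Final answer: [1, 2, 9, 21, 27, 29, 30]


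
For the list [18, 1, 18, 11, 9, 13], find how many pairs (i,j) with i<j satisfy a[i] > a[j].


For each element, count the later elements that are smaller than it:
  18 (index 0): smaller elements after it = [1, 11, 9, 13] -> 4
  1 (index 1): smaller elements after it = [] -> 0
  18 (index 2): smaller elements after it = [11, 9, 13] -> 3
  11 (index 3): smaller elements after it = [9] -> 1
  9 (index 4): smaller elements after it = [] -> 0
Total inversions = 4 + 0 + 3 + 1 + 0 = 8
Final answer: 8


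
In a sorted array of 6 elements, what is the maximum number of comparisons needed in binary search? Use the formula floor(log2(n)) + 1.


Binary search halves the search space each step.
Maximum comparisons = floor(log2(6)) + 1
log2(6) = 2.585
floor(log2(6)) = 2, so 2 + 1 = 3
Final answer: 3


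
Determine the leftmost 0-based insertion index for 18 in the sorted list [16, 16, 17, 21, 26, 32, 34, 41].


List is sorted: [16, 16, 17, 21, 26, 32, 34, 41]
We need the leftmost position where 18 can be inserted, i.e. the first index whose element is >= 18 (or the end of the list if none is).
Binary search with low=0, high=8 (0-based indices):
  low=0, high=8, mid=4: a[4]=26 >= 18, so high = 4
  low=0, high=4, mid=2: a[2]=17 < 18, so low = 3
  low=3, high=4, mid=3: a[3]=21 >= 18, so high = 3
Now low = high = 3, so the insertion index is 3.
Final answer: 3


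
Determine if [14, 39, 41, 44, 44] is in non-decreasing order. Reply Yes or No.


Check consecutive pairs:
  14 <= 39? True
  39 <= 41? True
  41 <= 44? True
  44 <= 44? True
Every consecutive pair is in order, so the list is non-decreasing.
Final answer: Yes


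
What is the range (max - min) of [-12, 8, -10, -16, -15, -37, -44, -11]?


Maximum value: 8
Minimum value: -44
Range = 8 - (-44) = 52
Final answer: 52


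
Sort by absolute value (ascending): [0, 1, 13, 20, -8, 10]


Compute absolute values:
  |0| = 0
  |1| = 1
  |13| = 13
  |20| = 20
  |-8| = 8
  |10| = 10
Absolute values in increasing order: 0 < 1 < 8 < 10 < 13 < 20
Listing the original numbers in that order gives the answer.
Final answer: [0, 1, -8, 10, 13, 20]


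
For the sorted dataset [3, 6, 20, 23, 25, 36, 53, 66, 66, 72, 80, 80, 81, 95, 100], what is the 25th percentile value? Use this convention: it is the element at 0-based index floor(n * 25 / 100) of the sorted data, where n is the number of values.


The dataset has n = 15 elements.
Index = floor(15 * 25 / 100) = floor(375 / 100) = floor(3.75) = 3
Counting from index 0 in the sorted data, the element at index 3 is 23.
Final answer: 23


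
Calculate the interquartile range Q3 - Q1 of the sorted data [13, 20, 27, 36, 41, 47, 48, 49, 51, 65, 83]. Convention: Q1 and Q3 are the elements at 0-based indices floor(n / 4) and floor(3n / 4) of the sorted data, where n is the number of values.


The data has n = 11 elements.
Q1 index = floor(11 / 4) = floor(2.75) = 2; Q3 index = floor(3 * 11 / 4) = floor(8.25) = 8
Q1 = element at index 2 = 27
Q3 = element at index 8 = 51
IQR = 51 - 27 = 24
Final answer: 24


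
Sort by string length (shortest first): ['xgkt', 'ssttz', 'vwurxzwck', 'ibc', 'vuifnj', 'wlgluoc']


Compute lengths:
  'xgkt' has length 4
  'ssttz' has length 5
  'vwurxzwck' has length 9
  'ibc' has length 3
  'vuifnj' has length 6
  'wlgluoc' has length 7
Lengths in increasing order: 3 < 4 < 5 < 6 < 7 < 9
Listing the words in that order gives the answer.
Final answer: ['ibc', 'xgkt', 'ssttz', 'vuifnj', 'wlgluoc', 'vwurxzwck']


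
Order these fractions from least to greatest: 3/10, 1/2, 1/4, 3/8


Convert to decimal for comparison:
  3/10 = 0.3
  1/2 = 0.5
  1/4 = 0.25
  3/8 = 0.375
Decimals in increasing order: 0.25 < 0.3 < 0.375 < 0.5
Writing each back as its fraction gives the sorted order.
Final answer: 1/4, 3/10, 3/8, 1/2


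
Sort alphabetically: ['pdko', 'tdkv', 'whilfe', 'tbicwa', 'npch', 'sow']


Compare strings character by character (the first differing letter decides):
  'npch' < 'pdko' since 'n' < 'p' at position 1
  'pdko' < 'sow' since 'p' < 's' at position 1
  'sow' < 'tbicwa' since 's' < 't' at position 1
  'tbicwa' < 'tdkv' since 'b' < 'd' at position 2
  'tdkv' < 'whilfe' since 't' < 'w' at position 1
Chaining these comparisons gives the alphabetical order.
Final answer: ['npch', 'pdko', 'sow', 'tbicwa', 'tdkv', 'whilfe']


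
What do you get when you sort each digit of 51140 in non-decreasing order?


The number 51140 has digits: 5, 1, 1, 4, 0
Sorted: 0, 1, 1, 4, 5
Joining the sorted digits gives the result.
Final answer: 01145


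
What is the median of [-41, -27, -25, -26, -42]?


First, sort the list: [-42, -41, -27, -26, -25]
The list has 5 elements (odd count).
The middle index is 2 (0-based), and the element there is -27.
Final answer: -27


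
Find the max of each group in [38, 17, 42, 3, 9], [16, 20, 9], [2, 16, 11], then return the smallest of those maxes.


Find max of each group:
  Group 1: [38, 17, 42, 3, 9] -> max = 42
  Group 2: [16, 20, 9] -> max = 20
  Group 3: [2, 16, 11] -> max = 16
Maxes: [42, 20, 16]
Minimum of maxes = 16
Final answer: 16


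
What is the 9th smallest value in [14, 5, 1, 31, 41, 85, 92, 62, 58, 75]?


Sort ascending: [1, 5, 14, 31, 41, 58, 62, 75, 85, 92]
The 9th element (1-indexed) is at index 8.
Value = 85
Final answer: 85


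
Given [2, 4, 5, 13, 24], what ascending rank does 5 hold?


Sort ascending: [2, 4, 5, 13, 24]
Find 5 in the sorted list.
5 is at position 3 (1-indexed).
Final answer: 3


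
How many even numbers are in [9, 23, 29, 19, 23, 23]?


Check each element:
  9 is odd
  23 is odd
  29 is odd
  19 is odd
  23 is odd
  23 is odd
Evens: []
Count of evens = 0
Final answer: 0


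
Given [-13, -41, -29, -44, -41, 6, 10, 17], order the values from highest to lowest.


Original list: [-13, -41, -29, -44, -41, 6, 10, 17]
Repeatedly take the largest remaining element:
  Remaining [-13, -41, -29, -44, -41, 6, 10, 17] -> largest is 17
  Remaining [-13, -41, -29, -44, -41, 6, 10] -> largest is 10
  Remaining [-13, -41, -29, -44, -41, 6] -> largest is 6
  Remaining [-13, -41, -29, -44, -41] -> largest is -13
  Remaining [-41, -29, -44, -41] -> largest is -29
  Remaining [-41, -44, -41] -> largest is -41
  Remaining [-44, -41] -> largest is -41
  Remaining [-44] -> largest is -44
Collecting the picks in order gives the descending list.
Final answer: [17, 10, 6, -13, -29, -41, -41, -44]


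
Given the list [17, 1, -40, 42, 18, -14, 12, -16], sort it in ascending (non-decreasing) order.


Original list: [17, 1, -40, 42, 18, -14, 12, -16]
Repeatedly take the smallest remaining element:
  Remaining [17, 1, -40, 42, 18, -14, 12, -16] -> smallest is -40
  Remaining [17, 1, 42, 18, -14, 12, -16] -> smallest is -16
  Remaining [17, 1, 42, 18, -14, 12] -> smallest is -14
  Remaining [17, 1, 42, 18, 12] -> smallest is 1
  Remaining [17, 42, 18, 12] -> smallest is 12
  Remaining [17, 42, 18] -> smallest is 17
  Remaining [42, 18] -> smallest is 18
  Remaining [42] -> smallest is 42
Collecting the picks in order gives the sorted list.
Final answer: [-40, -16, -14, 1, 12, 17, 18, 42]


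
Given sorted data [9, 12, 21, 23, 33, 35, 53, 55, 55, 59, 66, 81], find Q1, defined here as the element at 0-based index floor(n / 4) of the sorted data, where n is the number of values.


The list has n = 12 elements.
Q1 index = floor(12 / 4) = floor(3) = 3
Counting from index 0 in the sorted data, the element at index 3 is 23.
Final answer: 23


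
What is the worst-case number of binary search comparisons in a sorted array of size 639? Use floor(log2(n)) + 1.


Binary search halves the search space each step.
Maximum comparisons = floor(log2(639)) + 1
log2(639) = 9.3197
floor(log2(639)) = 9, so 9 + 1 = 10
Final answer: 10


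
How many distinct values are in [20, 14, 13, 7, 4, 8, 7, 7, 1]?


List all unique values:
Distinct values: [1, 4, 7, 8, 13, 14, 20]
Count = 7
Final answer: 7


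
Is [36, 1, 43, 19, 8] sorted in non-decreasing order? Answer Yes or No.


Check consecutive pairs:
  36 <= 1? False
  1 <= 43? True
  43 <= 19? False
  19 <= 8? False
3 consecutive pair(s) are out of order, so the list is not sorted.
Final answer: No


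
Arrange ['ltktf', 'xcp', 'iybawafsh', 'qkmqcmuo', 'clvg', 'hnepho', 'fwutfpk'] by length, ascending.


Compute lengths:
  'ltktf' has length 5
  'xcp' has length 3
  'iybawafsh' has length 9
  'qkmqcmuo' has length 8
  'clvg' has length 4
  'hnepho' has length 6
  'fwutfpk' has length 7
Lengths in increasing order: 3 < 4 < 5 < 6 < 7 < 8 < 9
Listing the words in that order gives the answer.
Final answer: ['xcp', 'clvg', 'ltktf', 'hnepho', 'fwutfpk', 'qkmqcmuo', 'iybawafsh']


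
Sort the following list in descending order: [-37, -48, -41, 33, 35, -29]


Original list: [-37, -48, -41, 33, 35, -29]
Repeatedly take the largest remaining element:
  Remaining [-37, -48, -41, 33, 35, -29] -> largest is 35
  Remaining [-37, -48, -41, 33, -29] -> largest is 33
  Remaining [-37, -48, -41, -29] -> largest is -29
  Remaining [-37, -48, -41] -> largest is -37
  Remaining [-48, -41] -> largest is -41
  Remaining [-48] -> largest is -48
Collecting the picks in order gives the descending list.
Final answer: [35, 33, -29, -37, -41, -48]


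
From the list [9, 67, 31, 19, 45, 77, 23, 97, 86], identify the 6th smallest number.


Sort ascending: [9, 19, 23, 31, 45, 67, 77, 86, 97]
The 6th element (1-indexed) is at index 5.
Value = 67
Final answer: 67


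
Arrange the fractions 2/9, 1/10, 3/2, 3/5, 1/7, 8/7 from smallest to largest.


Convert to decimal for comparison:
  2/9 = 0.2222
  1/10 = 0.1
  3/2 = 1.5
  3/5 = 0.6
  1/7 = 0.1429
  8/7 = 1.1429
Decimals in increasing order: 0.1 < 0.1429 < 0.2222 < 0.6 < 1.1429 < 1.5
Writing each back as its fraction gives the sorted order.
Final answer: 1/10, 1/7, 2/9, 3/5, 8/7, 3/2


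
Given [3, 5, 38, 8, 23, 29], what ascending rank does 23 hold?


Sort ascending: [3, 5, 8, 23, 29, 38]
Find 23 in the sorted list.
23 is at position 4 (1-indexed).
Final answer: 4


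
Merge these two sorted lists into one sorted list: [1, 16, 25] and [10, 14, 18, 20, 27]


List A: [1, 16, 25]
List B: [10, 14, 18, 20, 27]
Repeatedly compare the front elements and take the smaller:
  1 vs 10 -> take 1
  16 vs 10 -> take 10
  16 vs 14 -> take 14
  16 vs 18 -> take 16
  25 vs 18 -> take 18
  25 vs 20 -> take 20
  25 vs 27 -> take 25
  A is exhausted; append the rest of B: [27]
Final answer: [1, 10, 14, 16, 18, 20, 25, 27]


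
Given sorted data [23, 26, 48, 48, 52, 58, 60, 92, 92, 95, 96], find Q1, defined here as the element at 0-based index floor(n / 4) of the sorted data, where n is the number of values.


The list has n = 11 elements.
Q1 index = floor(11 / 4) = floor(2.75) = 2
Counting from index 0 in the sorted data, the element at index 2 is 48.
Final answer: 48


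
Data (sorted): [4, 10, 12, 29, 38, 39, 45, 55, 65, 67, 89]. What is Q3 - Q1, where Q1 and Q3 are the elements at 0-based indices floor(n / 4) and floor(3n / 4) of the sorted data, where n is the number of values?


The data has n = 11 elements.
Q1 index = floor(11 / 4) = floor(2.75) = 2; Q3 index = floor(3 * 11 / 4) = floor(8.25) = 8
Q1 = element at index 2 = 12
Q3 = element at index 8 = 65
IQR = 65 - 12 = 53
Final answer: 53


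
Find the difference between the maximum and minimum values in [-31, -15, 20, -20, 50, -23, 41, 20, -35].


Maximum value: 50
Minimum value: -35
Range = 50 - (-35) = 85
Final answer: 85


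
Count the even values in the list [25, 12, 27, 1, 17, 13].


Check each element:
  25 is odd
  12 is even
  27 is odd
  1 is odd
  17 is odd
  13 is odd
Evens: [12]
Count of evens = 1
Final answer: 1


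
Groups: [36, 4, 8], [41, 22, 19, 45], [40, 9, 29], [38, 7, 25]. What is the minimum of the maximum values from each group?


Find max of each group:
  Group 1: [36, 4, 8] -> max = 36
  Group 2: [41, 22, 19, 45] -> max = 45
  Group 3: [40, 9, 29] -> max = 40
  Group 4: [38, 7, 25] -> max = 38
Maxes: [36, 45, 40, 38]
Minimum of maxes = 36
Final answer: 36


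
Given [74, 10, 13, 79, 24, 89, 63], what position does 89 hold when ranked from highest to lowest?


Sort descending: [89, 79, 74, 63, 24, 13, 10]
Find 89 in the sorted list.
89 is at position 1.
Final answer: 1


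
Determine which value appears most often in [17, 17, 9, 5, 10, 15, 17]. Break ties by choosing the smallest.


Count the frequency of each value:
  5 appears 1 time(s)
  9 appears 1 time(s)
  10 appears 1 time(s)
  15 appears 1 time(s)
  17 appears 3 time(s)
Maximum frequency is 3.
Only 17 reaches that frequency, so it is the mode.
Final answer: 17


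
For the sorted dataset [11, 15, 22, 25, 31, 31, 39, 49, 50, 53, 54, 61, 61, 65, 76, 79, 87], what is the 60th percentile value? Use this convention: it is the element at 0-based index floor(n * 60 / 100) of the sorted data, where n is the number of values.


The dataset has n = 17 elements.
Index = floor(17 * 60 / 100) = floor(1020 / 100) = floor(10.2) = 10
Counting from index 0 in the sorted data, the element at index 10 is 54.
Final answer: 54


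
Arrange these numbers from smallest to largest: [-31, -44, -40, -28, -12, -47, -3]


Original list: [-31, -44, -40, -28, -12, -47, -3]
Repeatedly take the smallest remaining element:
  Remaining [-31, -44, -40, -28, -12, -47, -3] -> smallest is -47
  Remaining [-31, -44, -40, -28, -12, -3] -> smallest is -44
  Remaining [-31, -40, -28, -12, -3] -> smallest is -40
  Remaining [-31, -28, -12, -3] -> smallest is -31
  Remaining [-28, -12, -3] -> smallest is -28
  Remaining [-12, -3] -> smallest is -12
  Remaining [-3] -> smallest is -3
Collecting the picks in order gives the sorted list.
Final answer: [-47, -44, -40, -31, -28, -12, -3]


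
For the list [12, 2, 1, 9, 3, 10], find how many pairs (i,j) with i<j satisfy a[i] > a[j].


For each element, count the later elements that are smaller than it:
  12 (index 0): smaller elements after it = [2, 1, 9, 3, 10] -> 5
  2 (index 1): smaller elements after it = [1] -> 1
  1 (index 2): smaller elements after it = [] -> 0
  9 (index 3): smaller elements after it = [3] -> 1
  3 (index 4): smaller elements after it = [] -> 0
Total inversions = 5 + 1 + 0 + 1 + 0 = 7
Final answer: 7


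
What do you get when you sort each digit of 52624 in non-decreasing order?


The number 52624 has digits: 5, 2, 6, 2, 4
Sorted: 2, 2, 4, 5, 6
Joining the sorted digits gives the result.
Final answer: 22456


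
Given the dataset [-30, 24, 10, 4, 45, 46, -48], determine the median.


First, sort the list: [-48, -30, 4, 10, 24, 45, 46]
The list has 7 elements (odd count).
The middle index is 3 (0-based), and the element there is 10.
Final answer: 10


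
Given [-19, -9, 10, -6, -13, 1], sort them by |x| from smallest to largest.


Compute absolute values:
  |-19| = 19
  |-9| = 9
  |10| = 10
  |-6| = 6
  |-13| = 13
  |1| = 1
Absolute values in increasing order: 1 < 6 < 9 < 10 < 13 < 19
Listing the original numbers in that order gives the answer.
Final answer: [1, -6, -9, 10, -13, -19]


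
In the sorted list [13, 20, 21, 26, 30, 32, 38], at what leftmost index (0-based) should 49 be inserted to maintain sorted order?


List is sorted: [13, 20, 21, 26, 30, 32, 38]
We need the leftmost position where 49 can be inserted, i.e. the first index whose element is >= 49 (or the end of the list if none is).
Binary search with low=0, high=7 (0-based indices):
  low=0, high=7, mid=3: a[3]=26 < 49, so low = 4
  low=4, high=7, mid=5: a[5]=32 < 49, so low = 6
  low=6, high=7, mid=6: a[6]=38 < 49, so low = 7
Now low = high = 7, so the insertion index is 7.
Final answer: 7


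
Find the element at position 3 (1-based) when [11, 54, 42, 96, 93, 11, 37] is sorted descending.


Sort descending: [96, 93, 54, 42, 37, 11, 11]
The 3rd element (1-indexed) is at index 2.
Value = 54
Final answer: 54


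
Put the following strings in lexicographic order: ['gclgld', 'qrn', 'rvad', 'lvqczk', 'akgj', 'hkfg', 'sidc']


Compare strings character by character (the first differing letter decides):
  'akgj' < 'gclgld' since 'a' < 'g' at position 1
  'gclgld' < 'hkfg' since 'g' < 'h' at position 1
  'hkfg' < 'lvqczk' since 'h' < 'l' at position 1
  'lvqczk' < 'qrn' since 'l' < 'q' at position 1
  'qrn' < 'rvad' since 'q' < 'r' at position 1
  'rvad' < 'sidc' since 'r' < 's' at position 1
Chaining these comparisons gives the alphabetical order.
Final answer: ['akgj', 'gclgld', 'hkfg', 'lvqczk', 'qrn', 'rvad', 'sidc']


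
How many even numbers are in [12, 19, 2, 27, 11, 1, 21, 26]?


Check each element:
  12 is even
  19 is odd
  2 is even
  27 is odd
  11 is odd
  1 is odd
  21 is odd
  26 is even
Evens: [12, 2, 26]
Count of evens = 3
Final answer: 3


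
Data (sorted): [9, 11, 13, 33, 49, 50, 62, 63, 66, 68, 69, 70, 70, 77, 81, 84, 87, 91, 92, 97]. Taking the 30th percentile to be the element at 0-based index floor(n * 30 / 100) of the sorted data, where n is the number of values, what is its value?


The dataset has n = 20 elements.
Index = floor(20 * 30 / 100) = floor(600 / 100) = floor(6) = 6
Counting from index 0 in the sorted data, the element at index 6 is 62.
Final answer: 62


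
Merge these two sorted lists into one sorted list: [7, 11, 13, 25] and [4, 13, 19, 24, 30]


List A: [7, 11, 13, 25]
List B: [4, 13, 19, 24, 30]
Repeatedly compare the front elements and take the smaller:
  7 vs 4 -> take 4
  7 vs 13 -> take 7
  11 vs 13 -> take 11
  13 vs 13 -> take 13
  25 vs 13 -> take 13
  25 vs 19 -> take 19
  25 vs 24 -> take 24
  25 vs 30 -> take 25
  A is exhausted; append the rest of B: [30]
Final answer: [4, 7, 11, 13, 13, 19, 24, 25, 30]


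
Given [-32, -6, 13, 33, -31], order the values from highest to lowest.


Original list: [-32, -6, 13, 33, -31]
Repeatedly take the largest remaining element:
  Remaining [-32, -6, 13, 33, -31] -> largest is 33
  Remaining [-32, -6, 13, -31] -> largest is 13
  Remaining [-32, -6, -31] -> largest is -6
  Remaining [-32, -31] -> largest is -31
  Remaining [-32] -> largest is -32
Collecting the picks in order gives the descending list.
Final answer: [33, 13, -6, -31, -32]


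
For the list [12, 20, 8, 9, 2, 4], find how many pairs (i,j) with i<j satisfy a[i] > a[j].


For each element, count the later elements that are smaller than it:
  12 (index 0): smaller elements after it = [8, 9, 2, 4] -> 4
  20 (index 1): smaller elements after it = [8, 9, 2, 4] -> 4
  8 (index 2): smaller elements after it = [2, 4] -> 2
  9 (index 3): smaller elements after it = [2, 4] -> 2
  2 (index 4): smaller elements after it = [] -> 0
Total inversions = 4 + 4 + 2 + 2 + 0 = 12
Final answer: 12


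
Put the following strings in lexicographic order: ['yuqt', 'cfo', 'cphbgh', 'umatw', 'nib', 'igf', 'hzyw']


Compare strings character by character (the first differing letter decides):
  'cfo' < 'cphbgh' since 'f' < 'p' at position 2
  'cphbgh' < 'hzyw' since 'c' < 'h' at position 1
  'hzyw' < 'igf' since 'h' < 'i' at position 1
  'igf' < 'nib' since 'i' < 'n' at position 1
  'nib' < 'umatw' since 'n' < 'u' at position 1
  'umatw' < 'yuqt' since 'u' < 'y' at position 1
Chaining these comparisons gives the alphabetical order.
Final answer: ['cfo', 'cphbgh', 'hzyw', 'igf', 'nib', 'umatw', 'yuqt']


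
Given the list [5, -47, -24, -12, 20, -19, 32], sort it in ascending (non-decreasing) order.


Original list: [5, -47, -24, -12, 20, -19, 32]
Repeatedly take the smallest remaining element:
  Remaining [5, -47, -24, -12, 20, -19, 32] -> smallest is -47
  Remaining [5, -24, -12, 20, -19, 32] -> smallest is -24
  Remaining [5, -12, 20, -19, 32] -> smallest is -19
  Remaining [5, -12, 20, 32] -> smallest is -12
  Remaining [5, 20, 32] -> smallest is 5
  Remaining [20, 32] -> smallest is 20
  Remaining [32] -> smallest is 32
Collecting the picks in order gives the sorted list.
Final answer: [-47, -24, -19, -12, 5, 20, 32]


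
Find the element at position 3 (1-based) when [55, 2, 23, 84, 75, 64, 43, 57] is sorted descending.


Sort descending: [84, 75, 64, 57, 55, 43, 23, 2]
The 3rd element (1-indexed) is at index 2.
Value = 64
Final answer: 64


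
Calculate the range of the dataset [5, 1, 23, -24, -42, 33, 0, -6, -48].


Maximum value: 33
Minimum value: -48
Range = 33 - (-48) = 81
Final answer: 81


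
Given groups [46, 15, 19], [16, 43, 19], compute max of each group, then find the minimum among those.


Find max of each group:
  Group 1: [46, 15, 19] -> max = 46
  Group 2: [16, 43, 19] -> max = 43
Maxes: [46, 43]
Minimum of maxes = 43
Final answer: 43


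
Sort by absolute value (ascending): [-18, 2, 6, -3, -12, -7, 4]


Compute absolute values:
  |-18| = 18
  |2| = 2
  |6| = 6
  |-3| = 3
  |-12| = 12
  |-7| = 7
  |4| = 4
Absolute values in increasing order: 2 < 3 < 4 < 6 < 7 < 12 < 18
Listing the original numbers in that order gives the answer.
Final answer: [2, -3, 4, 6, -7, -12, -18]


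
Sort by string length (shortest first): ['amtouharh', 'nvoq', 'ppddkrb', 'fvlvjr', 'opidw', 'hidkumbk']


Compute lengths:
  'amtouharh' has length 9
  'nvoq' has length 4
  'ppddkrb' has length 7
  'fvlvjr' has length 6
  'opidw' has length 5
  'hidkumbk' has length 8
Lengths in increasing order: 4 < 5 < 6 < 7 < 8 < 9
Listing the words in that order gives the answer.
Final answer: ['nvoq', 'opidw', 'fvlvjr', 'ppddkrb', 'hidkumbk', 'amtouharh']


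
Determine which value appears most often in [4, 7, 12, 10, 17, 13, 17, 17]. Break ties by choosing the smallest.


Count the frequency of each value:
  4 appears 1 time(s)
  7 appears 1 time(s)
  10 appears 1 time(s)
  12 appears 1 time(s)
  13 appears 1 time(s)
  17 appears 3 time(s)
Maximum frequency is 3.
Only 17 reaches that frequency, so it is the mode.
Final answer: 17


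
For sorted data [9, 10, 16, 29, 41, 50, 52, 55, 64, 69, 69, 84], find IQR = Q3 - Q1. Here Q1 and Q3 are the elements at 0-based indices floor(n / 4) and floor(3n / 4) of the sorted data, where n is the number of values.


The data has n = 12 elements.
Q1 index = floor(12 / 4) = floor(3) = 3; Q3 index = floor(3 * 12 / 4) = floor(9) = 9
Q1 = element at index 3 = 29
Q3 = element at index 9 = 69
IQR = 69 - 29 = 40
Final answer: 40


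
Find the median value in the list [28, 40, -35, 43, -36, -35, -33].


First, sort the list: [-36, -35, -35, -33, 28, 40, 43]
The list has 7 elements (odd count).
The middle index is 3 (0-based), and the element there is -33.
Final answer: -33


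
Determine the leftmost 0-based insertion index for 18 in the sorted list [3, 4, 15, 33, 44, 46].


List is sorted: [3, 4, 15, 33, 44, 46]
We need the leftmost position where 18 can be inserted, i.e. the first index whose element is >= 18 (or the end of the list if none is).
Binary search with low=0, high=6 (0-based indices):
  low=0, high=6, mid=3: a[3]=33 >= 18, so high = 3
  low=0, high=3, mid=1: a[1]=4 < 18, so low = 2
  low=2, high=3, mid=2: a[2]=15 < 18, so low = 3
Now low = high = 3, so the insertion index is 3.
Final answer: 3


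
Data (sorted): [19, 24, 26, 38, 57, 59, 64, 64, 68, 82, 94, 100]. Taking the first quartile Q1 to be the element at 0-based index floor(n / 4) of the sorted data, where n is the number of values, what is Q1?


The list has n = 12 elements.
Q1 index = floor(12 / 4) = floor(3) = 3
Counting from index 0 in the sorted data, the element at index 3 is 38.
Final answer: 38


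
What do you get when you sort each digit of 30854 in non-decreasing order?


The number 30854 has digits: 3, 0, 8, 5, 4
Sorted: 0, 3, 4, 5, 8
Joining the sorted digits gives the result.
Final answer: 03458


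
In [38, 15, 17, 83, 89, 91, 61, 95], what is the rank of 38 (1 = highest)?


Sort descending: [95, 91, 89, 83, 61, 38, 17, 15]
Find 38 in the sorted list.
38 is at position 6.
Final answer: 6


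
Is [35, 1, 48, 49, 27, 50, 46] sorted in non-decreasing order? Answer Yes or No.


Check consecutive pairs:
  35 <= 1? False
  1 <= 48? True
  48 <= 49? True
  49 <= 27? False
  27 <= 50? True
  50 <= 46? False
3 consecutive pair(s) are out of order, so the list is not sorted.
Final answer: No


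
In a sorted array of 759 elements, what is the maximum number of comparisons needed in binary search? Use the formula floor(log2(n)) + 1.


Binary search halves the search space each step.
Maximum comparisons = floor(log2(759)) + 1
log2(759) = 9.568
floor(log2(759)) = 9, so 9 + 1 = 10
Final answer: 10


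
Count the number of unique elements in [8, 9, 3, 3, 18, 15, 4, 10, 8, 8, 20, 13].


List all unique values:
Distinct values: [3, 4, 8, 9, 10, 13, 15, 18, 20]
Count = 9
Final answer: 9


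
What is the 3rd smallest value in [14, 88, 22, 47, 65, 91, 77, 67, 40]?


Sort ascending: [14, 22, 40, 47, 65, 67, 77, 88, 91]
The 3rd element (1-indexed) is at index 2.
Value = 40
Final answer: 40


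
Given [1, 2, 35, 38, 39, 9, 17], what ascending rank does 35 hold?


Sort ascending: [1, 2, 9, 17, 35, 38, 39]
Find 35 in the sorted list.
35 is at position 5 (1-indexed).
Final answer: 5


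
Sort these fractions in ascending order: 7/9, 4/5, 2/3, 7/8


Convert to decimal for comparison:
  7/9 = 0.7778
  4/5 = 0.8
  2/3 = 0.6667
  7/8 = 0.875
Decimals in increasing order: 0.6667 < 0.7778 < 0.8 < 0.875
Writing each back as its fraction gives the sorted order.
Final answer: 2/3, 7/9, 4/5, 7/8


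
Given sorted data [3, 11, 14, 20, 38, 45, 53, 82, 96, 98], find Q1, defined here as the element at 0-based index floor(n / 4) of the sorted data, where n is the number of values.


The list has n = 10 elements.
Q1 index = floor(10 / 4) = floor(2.5) = 2
Counting from index 0 in the sorted data, the element at index 2 is 14.
Final answer: 14


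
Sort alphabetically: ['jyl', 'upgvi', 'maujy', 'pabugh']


Compare strings character by character (the first differing letter decides):
  'jyl' < 'maujy' since 'j' < 'm' at position 1
  'maujy' < 'pabugh' since 'm' < 'p' at position 1
  'pabugh' < 'upgvi' since 'p' < 'u' at position 1
Chaining these comparisons gives the alphabetical order.
Final answer: ['jyl', 'maujy', 'pabugh', 'upgvi']


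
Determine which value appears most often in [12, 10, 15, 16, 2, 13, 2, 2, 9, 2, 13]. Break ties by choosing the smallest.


Count the frequency of each value:
  2 appears 4 time(s)
  9 appears 1 time(s)
  10 appears 1 time(s)
  12 appears 1 time(s)
  13 appears 2 time(s)
  15 appears 1 time(s)
  16 appears 1 time(s)
Maximum frequency is 4.
Only 2 reaches that frequency, so it is the mode.
Final answer: 2


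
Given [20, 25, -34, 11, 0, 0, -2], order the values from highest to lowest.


Original list: [20, 25, -34, 11, 0, 0, -2]
Repeatedly take the largest remaining element:
  Remaining [20, 25, -34, 11, 0, 0, -2] -> largest is 25
  Remaining [20, -34, 11, 0, 0, -2] -> largest is 20
  Remaining [-34, 11, 0, 0, -2] -> largest is 11
  Remaining [-34, 0, 0, -2] -> largest is 0
  Remaining [-34, 0, -2] -> largest is 0
  Remaining [-34, -2] -> largest is -2
  Remaining [-34] -> largest is -34
Collecting the picks in order gives the descending list.
Final answer: [25, 20, 11, 0, 0, -2, -34]


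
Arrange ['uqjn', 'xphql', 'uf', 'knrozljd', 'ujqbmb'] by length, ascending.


Compute lengths:
  'uqjn' has length 4
  'xphql' has length 5
  'uf' has length 2
  'knrozljd' has length 8
  'ujqbmb' has length 6
Lengths in increasing order: 2 < 4 < 5 < 6 < 8
Listing the words in that order gives the answer.
Final answer: ['uf', 'uqjn', 'xphql', 'ujqbmb', 'knrozljd']


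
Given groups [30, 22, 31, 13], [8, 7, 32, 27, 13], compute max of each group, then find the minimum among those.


Find max of each group:
  Group 1: [30, 22, 31, 13] -> max = 31
  Group 2: [8, 7, 32, 27, 13] -> max = 32
Maxes: [31, 32]
Minimum of maxes = 31
Final answer: 31


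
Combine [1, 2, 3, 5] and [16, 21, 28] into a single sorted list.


List A: [1, 2, 3, 5]
List B: [16, 21, 28]
Repeatedly compare the front elements and take the smaller:
  1 vs 16 -> take 1
  2 vs 16 -> take 2
  3 vs 16 -> take 3
  5 vs 16 -> take 5
  A is exhausted; append the rest of B: [16, 21, 28]
Final answer: [1, 2, 3, 5, 16, 21, 28]


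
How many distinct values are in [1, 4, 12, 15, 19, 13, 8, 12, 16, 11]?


List all unique values:
Distinct values: [1, 4, 8, 11, 12, 13, 15, 16, 19]
Count = 9
Final answer: 9


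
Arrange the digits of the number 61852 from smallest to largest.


The number 61852 has digits: 6, 1, 8, 5, 2
Sorted: 1, 2, 5, 6, 8
Joining the sorted digits gives the result.
Final answer: 12568


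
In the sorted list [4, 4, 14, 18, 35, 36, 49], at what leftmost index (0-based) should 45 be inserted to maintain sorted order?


List is sorted: [4, 4, 14, 18, 35, 36, 49]
We need the leftmost position where 45 can be inserted, i.e. the first index whose element is >= 45 (or the end of the list if none is).
Binary search with low=0, high=7 (0-based indices):
  low=0, high=7, mid=3: a[3]=18 < 45, so low = 4
  low=4, high=7, mid=5: a[5]=36 < 45, so low = 6
  low=6, high=7, mid=6: a[6]=49 >= 45, so high = 6
Now low = high = 6, so the insertion index is 6.
Final answer: 6


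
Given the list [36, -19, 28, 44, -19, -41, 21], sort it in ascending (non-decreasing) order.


Original list: [36, -19, 28, 44, -19, -41, 21]
Repeatedly take the smallest remaining element:
  Remaining [36, -19, 28, 44, -19, -41, 21] -> smallest is -41
  Remaining [36, -19, 28, 44, -19, 21] -> smallest is -19
  Remaining [36, 28, 44, -19, 21] -> smallest is -19
  Remaining [36, 28, 44, 21] -> smallest is 21
  Remaining [36, 28, 44] -> smallest is 28
  Remaining [36, 44] -> smallest is 36
  Remaining [44] -> smallest is 44
Collecting the picks in order gives the sorted list.
Final answer: [-41, -19, -19, 21, 28, 36, 44]


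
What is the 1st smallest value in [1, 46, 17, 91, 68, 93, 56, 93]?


Sort ascending: [1, 17, 46, 56, 68, 91, 93, 93]
The 1st element (1-indexed) is at index 0.
Value = 1
Final answer: 1


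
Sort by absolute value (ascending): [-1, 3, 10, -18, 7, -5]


Compute absolute values:
  |-1| = 1
  |3| = 3
  |10| = 10
  |-18| = 18
  |7| = 7
  |-5| = 5
Absolute values in increasing order: 1 < 3 < 5 < 7 < 10 < 18
Listing the original numbers in that order gives the answer.
Final answer: [-1, 3, -5, 7, 10, -18]


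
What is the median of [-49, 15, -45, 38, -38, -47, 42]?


First, sort the list: [-49, -47, -45, -38, 15, 38, 42]
The list has 7 elements (odd count).
The middle index is 3 (0-based), and the element there is -38.
Final answer: -38
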